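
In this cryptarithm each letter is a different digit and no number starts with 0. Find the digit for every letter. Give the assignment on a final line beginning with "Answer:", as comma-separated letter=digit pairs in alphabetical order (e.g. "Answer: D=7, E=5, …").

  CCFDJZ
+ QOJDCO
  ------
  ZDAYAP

Step 1. [col 1: Z + O ≡ P (mod 10)] O=5 is one option consistent with column 1 (Z + O ≡ P (mod 10), carry-in 0) — take it, so O=5.
Step 2. [col 1: Z + O ≡ P (mod 10)] several values work for P in column 1 (Z + O ≡ P (mod 10), carry-in 0); try P=9 ⇒ P=9.
Step 3. [col 1: Z + O ≡ P (mod 10)] column 1 reads Z+O+carry(0)=P with O=5, P=9; with digits 5,9 already taken and all letters distinct, the only value for Z is 4. So Z=4.
Step 4. [col 2: J + C ≡ A (mod 10)] several values work for J in column 2 (J + C ≡ A (mod 10), carry-in 0); try J=7. So J=7.
Step 5. [col 2: J + C ≡ A (mod 10)] no forcing yet in column 2 (carry-in 0); C=1 is free and consistent — try it ⇒ C=1.
Step 6. [col 2: J + C ≡ A (mod 10)] column 2: given J=7, C=1, carry-in 0, and digits 1,4,5,7,9 already taken and all letters distinct, J+C≡A (mod 10) forces A=8, so A=8.
Step 7. [col 3: D + D ≡ Y (mod 10)] column 3 (D + D ≡ Y (mod 10), carry-in 0) doesn't pin Y yet; pick Y=2 and continue ⇒ Y=2.
Step 8. [col 3: D + D ≡ Y (mod 10)] column 3 reads D+D+carry(0)=Y with Y=2; with digits 1,2,4,5,7,8,9 already taken and all letters distinct, the only value for D is 6 ⇒ D=6.
Step 9. [col 4: F + J ≡ A (mod 10)] column 4: given J=7, A=8, carry-in 1, and digits 1,2,4,5,6,7,8,9 already taken and all letters distinct, F+J≡A (mod 10) forces F=0. So F=0.
Step 10. [col 6: C + Q ≡ Z (mod 10)] from column 6 (C=1, Z=4, carry-in 0, digits 0,1,2,4,5,6,7,8,9 already taken and all letters distinct): Q must equal 3. So Q=3.

Answer: A=8, C=1, D=6, F=0, J=7, O=5, P=9, Q=3, Y=2, Z=4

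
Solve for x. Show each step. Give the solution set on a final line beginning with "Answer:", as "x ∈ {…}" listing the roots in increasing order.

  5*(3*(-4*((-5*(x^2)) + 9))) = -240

Step 1. [5*(3*(-4*((-5*(x^2)) + 9))) = -240] 5 out front; divide by 5 ⇒ div: 3*(-4*((-5*(x^2)) + 9)) = -48.
Step 2. [3*(-4*((-5*(x^2)) + 9)) = -48] leading coefficient 3: divide by 3. So div: -4*((-5*(x^2)) + 9) = -16.
Step 3. [-4*((-5*(x^2)) + 9) = -16] leading coefficient -4: divide by -4 ⇒ div: (-5*(x^2)) + 9 = 4.
Step 4. [(-5*(x^2)) + 9 = 4] +9 is outermost — subtract 9 both sides ⇒ sub: -5*(x^2) = -5.
Step 5. [-5*(x^2) = -5] divide by the outer -5. So div: x^2 = 1.
Step 6. [x^2 = 1] √ both sides: 1 ≥ 0 gives two branches. So sqrt: x = 1 or -1.

Answer: x ∈ {-1, 1}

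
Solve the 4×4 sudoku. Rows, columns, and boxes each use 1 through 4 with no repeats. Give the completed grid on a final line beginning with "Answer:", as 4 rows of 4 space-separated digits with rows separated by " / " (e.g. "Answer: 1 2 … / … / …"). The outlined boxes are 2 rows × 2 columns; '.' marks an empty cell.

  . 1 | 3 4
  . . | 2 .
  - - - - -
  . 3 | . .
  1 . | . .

Step 1. [r4c2∈{2,4}] in col 2, 2 fits only at r4c2 ⇒ r4c2=2.
Step 2. [r3c1∈{4}] r3c1 has the single candidate 4. So r3c1=4.
Step 3. [r3c3∈{1}] only 1 remains possible at r3c3. So r3c3=1.
Step 4. [r2c2∈{4}] only 4 remains possible at r2c2, so r2c2=4.
Step 5. [r2c1∈{3}] r2c1's peers cover all but 3. So r2c1=3.
Step 6. [r3c4∈{2}] only 2 remains possible at r3c4 ⇒ r3c4=2.
Step 7. [r1c1∈{2}] r1c1 is down to just 2 ⇒ r1c1=2.
Step 8. [r4c3∈{4}] r4c3 has the single candidate 4 ⇒ r4c3=4.
Step 9. [r2c4∈{1}] r2c4's peers cover all but 1, so r2c4=1.
Step 10. [r4c4∈{3}] nothing but 3 survives at r4c4 ⇒ r4c4=3.

Answer: 2 1 3 4 / 3 4 2 1 / 4 3 1 2 / 1 2 4 3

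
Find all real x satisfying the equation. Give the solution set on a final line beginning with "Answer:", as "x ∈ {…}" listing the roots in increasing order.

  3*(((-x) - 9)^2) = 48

Step 1. [3*(((-x) - 9)^2) = 48] 3 out front; divide by 3. So div: ((-x) - 9)^2 = 16.
Step 2. [((-x) - 9)^2 = 16] 16 ≥ 0, LHS is (·)² — take ±√ ⇒ sqrt: (-x) - 9 = 4 or -4.
Step 3. [(-x) - 9 = 4 or -4] 9 comes off first (add 9). So sub: -x = 13 or 5.
Step 4. [-x = 13 or 5] flip signs both sides. So neg: x = -13 or -5.

Answer: x ∈ {-13, -5}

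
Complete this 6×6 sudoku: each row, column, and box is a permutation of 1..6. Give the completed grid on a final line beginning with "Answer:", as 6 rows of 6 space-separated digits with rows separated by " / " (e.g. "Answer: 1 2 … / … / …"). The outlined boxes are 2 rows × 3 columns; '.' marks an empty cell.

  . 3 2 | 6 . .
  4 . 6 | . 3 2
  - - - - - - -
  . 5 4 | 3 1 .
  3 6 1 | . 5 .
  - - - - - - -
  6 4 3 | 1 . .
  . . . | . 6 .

Step 1. [r1c1∈{1,5}] in box 1, 5 fits only at r1c1, so r1c1=5.
Step 2. [r6c2∈{1,2}] 2 has one home in col 2: r6c2 ⇒ r6c2=2.
Step 3. [r4c6∈{4}] r4c6's peers cover all but 4. So r4c6=4.
Step 4. [r6c3∈{5}] r6c3 has the single candidate 5. So r6c3=5.
Step 5. [r5c6∈{5}] r5c6's peers cover all but 5. So r5c6=5.
Step 6. [r6c1∈{1}] r6c1 is down to just 1, so r6c1=1.
Step 7. [r6c4∈{4}] only 4 remains possible at r6c4, so r6c4=4.
Step 8. [r4c4∈{2}] r4c4 is down to just 2. So r4c4=2.
Step 9. [r3c1∈{2}] r3c1 is down to just 2 ⇒ r3c1=2.
Step 10. [r5c5∈{2}] nothing but 2 survives at r5c5, so r5c5=2.
Step 11. [r1c5∈{4}] r1c5's peers cover all but 4, so r1c5=4.
Step 12. [r6c6∈{3}] r6c6 is down to just 3. So r6c6=3.
Step 13. [r3c6∈{6}] r3c6's peers cover all but 6. So r3c6=6.
Step 14. [r2c2∈{1}] only 1 remains possible at r2c2. So r2c2=1.
Step 15. [r2c4∈{5}] nothing but 5 survives at r2c4 ⇒ r2c4=5.
Step 16. [r1c6∈{1}] only 1 remains possible at r1c6 ⇒ r1c6=1.

Answer: 5 3 2 6 4 1 / 4 1 6 5 3 2 / 2 5 4 3 1 6 / 3 6 1 2 5 4 / 6 4 3 1 2 5 / 1 2 5 4 6 3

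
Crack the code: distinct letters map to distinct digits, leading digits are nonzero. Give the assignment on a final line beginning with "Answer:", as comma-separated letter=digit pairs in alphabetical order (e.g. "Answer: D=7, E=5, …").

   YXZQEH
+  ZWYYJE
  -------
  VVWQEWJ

Step 1. [V] V is the leading digit of a 7-digit sum of two 6-digit numbers; the final carry is exactly 1 ⇒ V=1.
Step 2. [col 1: H + E ≡ J (mod 10)] several values work for J in column 1 (H + E ≡ J (mod 10), carry-in 0); try J=5 ⇒ J=5.
Step 3. [col 1: H + E ≡ J (mod 10)] H=8 is one option consistent with column 1 (H + E ≡ J (mod 10), carry-in 0) — take it ⇒ H=8.
Step 4. [col 1: H + E ≡ J (mod 10)] column 1: given H=8, J=5, carry-in 0, and digits 1,5,8 already taken and all letters distinct, H+E≡J (mod 10) forces E=7. So E=7.
Step 5. [col 2: E + J ≡ W (mod 10)] column 2: given E=7, J=5, carry-in 1, and digits 1,5,7,8 already taken and all letters distinct, E+J≡W (mod 10) forces W=3, so W=3.
Step 6. [col 3: Q + Y ≡ E (mod 10)] no forcing yet in column 3 (carry-in 1); Y=6 is free and consistent — try it, so Y=6.
Step 7. [col 3: Q + Y ≡ E (mod 10)] in column 3 we have Q+Y≡E with carry-in 1; given Y=6, E=7 and digits 1,3,5,6,7,8 already taken and all letters distinct, that pins Q to 0, so Q=0.
Step 8. [col 4: Z + Y ≡ Q (mod 10)] column 4: given Y=6, Q=0, carry-in 0, and digits 0,1,3,5,6,7,8 already taken and all letters distinct, Z+Y≡Q (mod 10) forces Z=4 ⇒ Z=4.
Step 9. [col 5: X + W ≡ W (mod 10)] from column 5 (W=3, carry-in 1, digits 0,1,3,4,5,6,7,8 already taken and all letters distinct): X must equal 9. So X=9.

Answer: E=7, H=8, J=5, Q=0, V=1, W=3, X=9, Y=6, Z=4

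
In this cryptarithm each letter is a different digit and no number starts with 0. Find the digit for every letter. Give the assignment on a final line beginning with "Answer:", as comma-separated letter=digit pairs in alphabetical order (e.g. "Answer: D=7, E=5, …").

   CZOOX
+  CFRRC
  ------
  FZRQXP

Step 1. [col 1: X + C ≡ P (mod 10)] no forcing yet in column 1 (carry-in 0); P=6 is free and consistent — try it, so P=6.
Step 2. [col 1: X + C ≡ P (mod 10)] column 1 (X + C ≡ P (mod 10), carry-in 0) doesn't pin X yet; pick X=9 and continue, so X=9.
Step 3. [col 1: X + C ≡ P (mod 10)] from column 1 (X=9, P=6, carry-in 0, digits 6,9 already taken and all letters distinct): C must equal 7. So C=7.
Step 4. [col 2: O + R ≡ X (mod 10)] no forcing yet in column 2 (carry-in 1); O=3 is free and consistent — try it ⇒ O=3.
Step 5. [col 2: O + R ≡ X (mod 10)] in column 2 we have O+R≡X with carry-in 1; given O=3, X=9 and digits 3,6,7,9 already taken and all letters distinct, that pins R to 5. So R=5.
Step 6. [col 3: O + R ≡ Q (mod 10)] column 3: given O=3, R=5, carry-in 0, and digits 3,5,6,7,9 already taken and all letters distinct, O+R≡Q (mod 10) forces Q=8, so Q=8.
Step 7. [col 4: Z + F ≡ R (mod 10)] F=1 is one option consistent with column 4 (Z + F ≡ R (mod 10), carry-in 0) — take it, so F=1.
Step 8. [col 4: Z + F ≡ R (mod 10)] column 4 reads Z+F+carry(0)=R with F=1, R=5; with digits 1,3,5,6,7,8,9 already taken and all letters distinct, the only value for Z is 4. So Z=4.

Answer: C=7, F=1, O=3, P=6, Q=8, R=5, X=9, Z=4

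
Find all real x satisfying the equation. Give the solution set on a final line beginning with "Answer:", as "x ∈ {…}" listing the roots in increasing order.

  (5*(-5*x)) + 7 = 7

Step 1. [(5*(-5*x)) + 7 = 7] peel the +7: subtract 7 from each side, so sub: 5*(-5*x) = 0.
Step 2. [5*(-5*x) = 0] 5·(inner) — divide through by 5. So div: -5*x = 0.
Step 3. [-5*x = 0] leading coefficient -5: divide by -5. So div: x = 0.

Answer: x ∈ {0}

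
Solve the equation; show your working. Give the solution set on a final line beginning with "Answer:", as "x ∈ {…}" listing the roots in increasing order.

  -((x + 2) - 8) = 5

Step 1. [-((x + 2) - 8) = 5] leading − — multiply by −1. So neg: (x + 2) - 8 = -5.
Step 2. [(x + 2) - 8 = -5] add 8: x sits inside (… - 8), so sub: x + 2 = 3.
Step 3. [x + 2 = 3] the outer +2 inverts by subtracting 2 ⇒ sub: x = 1.

Answer: x ∈ {1}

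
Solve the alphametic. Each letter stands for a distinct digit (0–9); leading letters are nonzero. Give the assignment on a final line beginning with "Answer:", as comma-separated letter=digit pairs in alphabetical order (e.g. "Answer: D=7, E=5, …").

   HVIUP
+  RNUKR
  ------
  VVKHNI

Step 1. [col 1: P + R ≡ I (mod 10)] column 1 (P + R ≡ I (mod 10), carry-in 0) doesn't pin P yet; pick P=5 and continue ⇒ P=5.
Step 2. [V] adding two 5-digit numbers gives at most 5+1 digits, and here it does — V is that final carry and must be 1. So V=1.
Step 3. [col 1: P + R ≡ I (mod 10)] several values work for R in column 1 (P + R ≡ I (mod 10), carry-in 0); try R=9. So R=9.
Step 4. [col 1: P + R ≡ I (mod 10)] column 1: given P=5, R=9, carry-in 0, and digits 1,5,9 already taken and all letters distinct, P+R≡I (mod 10) forces I=4, so I=4.
Step 5. [col 2: U + K ≡ N (mod 10)] column 2 (U + K ≡ N (mod 10), carry-in 1) doesn't pin N yet; pick N=6 and continue. So N=6.
Step 6. [col 2: U + K ≡ N (mod 10)] U=7 is one option consistent with column 2 (U + K ≡ N (mod 10), carry-in 1) — take it. So U=7.
Step 7. [col 2: U + K ≡ N (mod 10)] from column 2 (U=7, N=6, carry-in 1, digits 1,4,5,6,7,9 already taken and all letters distinct): K must equal 8 ⇒ K=8.
Step 8. [col 3: I + U ≡ H (mod 10)] in column 3 we have I+U≡H with carry-in 1; given I=4, U=7 and digits 1,4,5,6,7,8,9 already taken and all letters distinct, that pins H to 2, so H=2.

Answer: H=2, I=4, K=8, N=6, P=5, R=9, U=7, V=1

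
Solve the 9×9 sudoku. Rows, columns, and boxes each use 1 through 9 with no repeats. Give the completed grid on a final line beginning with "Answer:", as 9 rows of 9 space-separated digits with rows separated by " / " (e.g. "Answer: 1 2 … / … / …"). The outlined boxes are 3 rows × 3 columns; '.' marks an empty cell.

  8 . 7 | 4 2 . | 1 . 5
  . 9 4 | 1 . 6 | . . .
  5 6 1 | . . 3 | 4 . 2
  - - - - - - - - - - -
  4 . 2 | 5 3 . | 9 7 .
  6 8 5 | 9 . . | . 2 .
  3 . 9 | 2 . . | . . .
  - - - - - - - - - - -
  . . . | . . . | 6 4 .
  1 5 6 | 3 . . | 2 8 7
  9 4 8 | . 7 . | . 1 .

Step 1. [r6c5∈{1,4,6,8}] r6c5 is the only open cell in col 5 admitting 6. So r6c5=6.
Step 2. [r9c9∈{3}] r9c9 is down to just 3, so r9c9=3.
Step 3. [r7c2∈{2,3,7}] across col 2, 2 lands solely at r7c2. So r7c2=2.
Step 4. [r2c9∈{8}] nothing but 8 survives at r2c9. So r2c9=8.
Step 5. [r1c6∈{9}] only 9 remains possible at r1c6 ⇒ r1c6=9.
Step 6. [r5c6∈{1,4,7}] 7 has one home in row 5: r5c6 ⇒ r5c6=7.
Step 7. [r7c4∈{8}] r7c4 is down to just 8. So r7c4=8.
Step 8. [r4c2∈{1}] nothing but 1 survives at r4c2 ⇒ r4c2=1.
Step 9. [r9c7∈{5}] only 5 remains possible at r9c7 ⇒ r9c7=5.
Step 10. [r8c6∈{4}] r8c6's peers cover all but 4. So r8c6=4.
Step 11. [r6c9∈{1,4}] row 6 places 4 nowhere but r6c9. So r6c9=4.
Step 12. [r6c6∈{1,8}] 1 has one home in row 6: r6c6. So r6c6=1.
Step 13. [r2c8∈{3}] only 3 remains possible at r2c8 ⇒ r2c8=3.
Step 14. [r7c5∈{1,5,9}] across row 7, 1 lands solely at r7c5 ⇒ r7c5=1.
Step 15. [r5c5∈{4}] r5c5's peers cover all but 4. So r5c5=4.
Step 16. [r9c4∈{6}] r9c4 is down to just 6. So r9c4=6.
Step 17. [r2c5∈{5}] r2c5's peers cover all but 5. So r2c5=5.
Step 18. [r7c6∈{5}] r7c6's peers cover all but 5. So r7c6=5.
Step 19. [r1c2∈{3}] nothing but 3 survives at r1c2 ⇒ r1c2=3.
Step 20. [r1c8∈{6}] r1c8's peers cover all but 6. So r1c8=6.
Step 21. [r6c8∈{5}] only 5 remains possible at r6c8 ⇒ r6c8=5.
Step 22. [r3c8∈{9}] r3c8 is down to just 9, so r3c8=9.
Step 23. [r2c1∈{2}] only 2 remains possible at r2c1. So r2c1=2.
Step 24. [r8c5∈{9}] r8c5 has the single candidate 9 ⇒ r8c5=9.
Step 25. [r7c3∈{3}] nothing but 3 survives at r7c3 ⇒ r7c3=3.
Step 26. [r5c9∈{1}] r5c9 is down to just 1. So r5c9=1.
Step 27. [r7c9∈{9}] r7c9's peers cover all but 9 ⇒ r7c9=9.
Step 28. [r6c7∈{8}] r6c7 has the single candidate 8. So r6c7=8.
Step 29. [r3c5∈{8}] only 8 remains possible at r3c5. So r3c5=8.
Step 30. [r4c6∈{8}] only 8 remains possible at r4c6. So r4c6=8.
Step 31. [r9c6∈{2}] r9c6 has the single candidate 2 ⇒ r9c6=2.
Step 32. [r7c1∈{7}] r7c1's peers cover all but 7. So r7c1=7.
Step 33. [r2c7∈{7}] only 7 remains possible at r2c7 ⇒ r2c7=7.
Step 34. [r5c7∈{3}] only 3 remains possible at r5c7, so r5c7=3.
Step 35. [r6c2∈{7}] r6c2 is down to just 7 ⇒ r6c2=7.
Step 36. [r4c9∈{6}] r4c9's peers cover all but 6 ⇒ r4c9=6.
Step 37. [r3c4∈{7}] r3c4's peers cover all but 7 ⇒ r3c4=7.

Answer: 8 3 7 4 2 9 1 6 5 / 2 9 4 1 5 6 7 3 8 / 5 6 1 7 8 3 4 9 2 / 4 1 2 5 3 8 9 7 6 / 6 8 5 9 4 7 3 2 1 / 3 7 9 2 6 1 8 5 4 / 7 2 3 8 1 5 6 4 9 / 1 5 6 3 9 4 2 8 7 / 9 4 8 6 7 2 5 1 3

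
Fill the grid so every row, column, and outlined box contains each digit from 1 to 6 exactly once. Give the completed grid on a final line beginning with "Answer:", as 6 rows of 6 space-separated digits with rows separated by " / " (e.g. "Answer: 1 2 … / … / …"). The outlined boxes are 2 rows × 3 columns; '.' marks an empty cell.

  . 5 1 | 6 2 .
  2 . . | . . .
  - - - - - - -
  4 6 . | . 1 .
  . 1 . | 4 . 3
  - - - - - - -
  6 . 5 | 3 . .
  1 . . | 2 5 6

Step 1. [r3c3∈{2,3}] row 3 places 3 nowhere but r3c3. So r3c3=3.
Step 2. [r5c5∈{4}] r5c5's peers cover all but 4, so r5c5=4.
Step 3. [r2c4∈{1,5}] r2c4 is the only open cell in col 4 admitting 1. So r2c4=1.
Step 4. [r2c6∈{4,5}] r2c6 is the only open cell in row 2 admitting 5 ⇒ r2c6=5.
Step 5. [r6c3∈{4}] r6c3 has the single candidate 4. So r6c3=4.
Step 6. [r2c2∈{3,4}] in row 2, 4 fits only at r2c2. So r2c2=4.
Step 7. [r5c6∈{1}] r5c6 has the single candidate 1 ⇒ r5c6=1.
Step 8. [r4c1∈{5}] r4c1 is down to just 5, so r4c1=5.
Step 9. [r6c2∈{3}] only 3 remains possible at r6c2 ⇒ r6c2=3.
Step 10. [r4c5∈{6}] only 6 remains possible at r4c5, so r4c5=6.
Step 11. [r1c6∈{4}] nothing but 4 survives at r1c6. So r1c6=4.
Step 12. [r3c6∈{2}] r3c6 is down to just 2 ⇒ r3c6=2.
Step 13. [r2c3∈{6}] r2c3 is down to just 6. So r2c3=6.
Step 14. [r2c5∈{3}] r2c5's peers cover all but 3 ⇒ r2c5=3.
Step 15. [r5c2∈{2}] r5c2 is down to just 2 ⇒ r5c2=2.
Step 16. [r1c1∈{3}] only 3 remains possible at r1c1, so r1c1=3.
Step 17. [r4c3∈{2}] nothing but 2 survives at r4c3 ⇒ r4c3=2.
Step 18. [r3c4∈{5}] nothing but 5 survives at r3c4. So r3c4=5.

Answer: 3 5 1 6 2 4 / 2 4 6 1 3 5 / 4 6 3 5 1 2 / 5 1 2 4 6 3 / 6 2 5 3 4 1 / 1 3 4 2 5 6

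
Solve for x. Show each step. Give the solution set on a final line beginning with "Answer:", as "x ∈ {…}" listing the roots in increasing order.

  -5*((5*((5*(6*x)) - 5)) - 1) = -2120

Step 1. [-5*((5*((5*(6*x)) - 5)) - 1) = -2120] divide by the outer -5, so div: (5*((5*(6*x)) - 5)) - 1 = 424.
Step 2. [(5*((5*(6*x)) - 5)) - 1 = 424] add 1: x sits inside (… - 1). So sub: 5*((5*(6*x)) - 5) = 425.
Step 3. [5*((5*(6*x)) - 5) = 425] leading coefficient 5: divide by 5. So div: (5*(6*x)) - 5 = 85.
Step 4. [(5*(6*x)) - 5 = 85] 5 divides every term; factor it out. So factor: (6*x) - 1 = 17.
Step 5. [(6*x) - 1 = 17] peel the -1: add 1 from each side ⇒ sub: 6*x = 18.
Step 6. [6*x = 18] 6 out front; divide by 6. So div: x = 3.

Answer: x ∈ {3}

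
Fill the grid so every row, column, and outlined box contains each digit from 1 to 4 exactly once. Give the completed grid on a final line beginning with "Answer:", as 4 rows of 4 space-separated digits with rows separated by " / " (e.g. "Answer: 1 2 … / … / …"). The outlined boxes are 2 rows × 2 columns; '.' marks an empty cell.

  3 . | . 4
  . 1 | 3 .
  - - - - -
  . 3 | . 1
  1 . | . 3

Step 1. [r1c2∈{2}] r1c2 is down to just 2 ⇒ r1c2=2.
Step 2. [r4c3∈{2,4}] row 4 places 2 nowhere but r4c3, so r4c3=2.
Step 3. [r2c1∈{4}] r2c1 is down to just 4 ⇒ r2c1=4.
Step 4. [r3c1∈{2}] only 2 remains possible at r3c1, so r3c1=2.
Step 5. [r2c4∈{2}] r2c4's peers cover all but 2 ⇒ r2c4=2.
Step 6. [r3c3∈{4}] r3c3 has the single candidate 4. So r3c3=4.
Step 7. [r1c3∈{1}] r1c3 has the single candidate 1 ⇒ r1c3=1.
Step 8. [r4c2∈{4}] nothing but 4 survives at r4c2. So r4c2=4.

Answer: 3 2 1 4 / 4 1 3 2 / 2 3 4 1 / 1 4 2 3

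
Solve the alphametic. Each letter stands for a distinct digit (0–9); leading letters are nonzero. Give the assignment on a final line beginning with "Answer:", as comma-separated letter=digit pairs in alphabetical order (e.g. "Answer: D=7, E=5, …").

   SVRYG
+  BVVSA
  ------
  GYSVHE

Step 1. [col 1: G + A ≡ E (mod 10)] column 1 (G + A ≡ E (mod 10), carry-in 0) doesn't pin E yet; pick E=6 and continue, so E=6.
Step 2. [col 1: G + A ≡ E (mod 10)] no forcing yet in column 1 (carry-in 0); A=5 is free and consistent — try it ⇒ A=5.
Step 3. [col 1: G + A ≡ E (mod 10)] column 1: given A=5, E=6, carry-in 0, and digits 5,6 already taken and all letters distinct, G+A≡E (mod 10) forces G=1. So G=1.
Step 4. [col 2: Y + S ≡ H (mod 10)] column 2 (Y + S ≡ H (mod 10), carry-in 0) doesn't pin S yet; pick S=4 and continue. So S=4.
Step 5. [col 2: Y + S ≡ H (mod 10)] Y=3 is one option consistent with column 2 (Y + S ≡ H (mod 10), carry-in 0) — take it. So Y=3.
Step 6. [col 2: Y + S ≡ H (mod 10)] column 2 reads Y+S+carry(0)=H with Y=3, S=4; with digits 1,3,4,5,6 already taken and all letters distinct, the only value for H is 7, so H=7.
Step 7. [col 3: R + V ≡ V (mod 10)] in column 3 we have R+V≡V with carry-in 0; given nothing yet and digits 1,3,4,5,6,7 already taken and all letters distinct, that pins R to 0, so R=0.
Step 8. [col 3: R + V ≡ V (mod 10)] V=2 is one option consistent with column 3 (R + V ≡ V (mod 10), carry-in 0) — take it, so V=2.
Step 9. [col 5: S + B ≡ Y (mod 10)] in column 5 we have S+B≡Y with carry-in 0; given S=4, Y=3 and digits 0,1,2,3,4,5,6,7 already taken and all letters distinct, that pins B to 9, so B=9.

Answer: A=5, B=9, E=6, G=1, H=7, R=0, S=4, V=2, Y=3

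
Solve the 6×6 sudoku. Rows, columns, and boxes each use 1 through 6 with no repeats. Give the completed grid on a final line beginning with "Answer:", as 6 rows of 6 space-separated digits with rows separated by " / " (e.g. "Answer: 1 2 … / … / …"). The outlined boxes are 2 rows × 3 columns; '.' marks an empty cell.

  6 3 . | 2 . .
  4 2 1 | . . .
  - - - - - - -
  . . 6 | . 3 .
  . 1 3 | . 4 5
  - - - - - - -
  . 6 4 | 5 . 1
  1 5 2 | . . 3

Step 1. [r6c5∈{6}] nothing but 6 survives at r6c5. So r6c5=6.
Step 2. [r2c4∈{3,6}] r2c4 is the only open cell in row 2 admitting 3 ⇒ r2c4=3.
Step 3. [r3c1∈{2,5}] in row 3, 5 fits only at r3c1 ⇒ r3c1=5.
Step 4. [r1c3∈{5}] r1c3 has the single candidate 5. So r1c3=5.
Step 5. [r2c6∈{6}] r2c6's peers cover all but 6, so r2c6=6.
Step 6. [r3c6∈{2}] only 2 remains possible at r3c6. So r3c6=2.
Step 7. [r1c6∈{4}] r1c6 is down to just 4, so r1c6=4.
Step 8. [r6c4∈{4}] r6c4 is down to just 4. So r6c4=4.
Step 9. [r4c4∈{6}] nothing but 6 survives at r4c4 ⇒ r4c4=6.
Step 10. [r2c5∈{5}] only 5 remains possible at r2c5. So r2c5=5.
Step 11. [r1c5∈{1}] r1c5 has the single candidate 1 ⇒ r1c5=1.
Step 12. [r5c5∈{2}] r5c5's peers cover all but 2, so r5c5=2.
Step 13. [r4c1∈{2}] r4c1 is down to just 2. So r4c1=2.
Step 14. [r5c1∈{3}] nothing but 3 survives at r5c1. So r5c1=3.
Step 15. [r3c4∈{1}] nothing but 1 survives at r3c4, so r3c4=1.
Step 16. [r3c2∈{4}] only 4 remains possible at r3c2, so r3c2=4.

Answer: 6 3 5 2 1 4 / 4 2 1 3 5 6 / 5 4 6 1 3 2 / 2 1 3 6 4 5 / 3 6 4 5 2 1 / 1 5 2 4 6 3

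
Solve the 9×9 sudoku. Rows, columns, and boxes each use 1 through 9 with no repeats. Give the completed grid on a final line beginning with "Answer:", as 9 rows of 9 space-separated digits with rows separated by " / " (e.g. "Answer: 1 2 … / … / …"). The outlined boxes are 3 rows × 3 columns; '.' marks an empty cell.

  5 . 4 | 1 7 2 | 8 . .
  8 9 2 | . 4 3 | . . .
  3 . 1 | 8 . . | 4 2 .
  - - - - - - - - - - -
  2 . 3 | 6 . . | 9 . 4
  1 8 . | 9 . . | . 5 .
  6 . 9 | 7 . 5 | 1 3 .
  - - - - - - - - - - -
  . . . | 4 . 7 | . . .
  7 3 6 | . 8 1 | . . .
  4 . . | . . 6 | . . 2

Step 1. [r8c7∈{5}] r8c7 is down to just 5 ⇒ r8c7=5.
Step 2. [r8c9∈{9}] r8c9 is down to just 9. So r8c9=9.
Step 3. [r9c5∈{3,5,9}] r9c5 is the only open cell in row 9 admitting 9, so r9c5=9.
Step 4. [r3c5∈{5,6}] across col 5, 6 lands solely at r3c5 ⇒ r3c5=6.
Step 5. [r7c5∈{2,3,5}] across col 5, 5 lands solely at r7c5, so r7c5=5.
Step 6. [r5c7∈{2,6,7}] r5c7 is the only open cell in col 7 admitting 2. So r5c7=2.
Step 7. [r5c9∈{6,7}] in row 5, 6 fits only at r5c9 ⇒ r5c9=6.
Step 8. [r4c8∈{7,8}] in box 6, 7 fits only at r4c8. So r4c8=7.
Step 9. [r7c3∈{8}] r7c3 is down to just 8 ⇒ r7c3=8.
Step 10. [r3c9∈{5,7}] row 3 places 5 nowhere but r3c9. So r3c9=5.
Step 11. [r2c9∈{1,7}] 7 has one home in col 9: r2c9. So r2c9=7.
Step 12. [r7c9∈{1,3}] 1 has one home in col 9: r7c9. So r7c9=1.
Step 13. [r2c7∈{6}] only 6 remains possible at r2c7 ⇒ r2c7=6.
Step 14. [r9c4∈{3}] r9c4's peers cover all but 3 ⇒ r9c4=3.
Step 15. [r9c2∈{1,5}] row 9 places 1 nowhere but r9c2. So r9c2=1.
Step 16. [r8c4∈{2}] r8c4 has the single candidate 2 ⇒ r8c4=2.
Step 17. [r7c2∈{2}] r7c2 has the single candidate 2, so r7c2=2.
Step 18. [r5c6∈{4}] only 4 remains possible at r5c6. So r5c6=4.
Step 19. [r6c2∈{4}] r6c2 has the single candidate 4, so r6c2=4.
Step 20. [r5c5∈{3}] r5c5 is down to just 3, so r5c5=3.
Step 21. [r7c7∈{3}] r7c7 has the single candidate 3, so r7c7=3.
Step 22. [r7c8∈{6}] nothing but 6 survives at r7c8. So r7c8=6.
Step 23. [r9c8∈{8}] r9c8's peers cover all but 8. So r9c8=8.
Step 24. [r6c9∈{8}] r6c9's peers cover all but 8. So r6c9=8.
Step 25. [r2c8∈{1}] nothing but 1 survives at r2c8, so r2c8=1.
Step 26. [r8c8∈{4}] r8c8's peers cover all but 4 ⇒ r8c8=4.
Step 27. [r2c4∈{5}] r2c4 is down to just 5, so r2c4=5.
Step 28. [r4c2∈{5}] nothing but 5 survives at r4c2 ⇒ r4c2=5.
Step 29. [r4c6∈{8}] r4c6 is down to just 8 ⇒ r4c6=8.
Step 30. [r5c3∈{7}] r5c3's peers cover all but 7, so r5c3=7.
Step 31. [r1c9∈{3}] r1c9 has the single candidate 3 ⇒ r1c9=3.
Step 32. [r3c2∈{7}] nothing but 7 survives at r3c2. So r3c2=7.
Step 33. [r6c5∈{2}] nothing but 2 survives at r6c5 ⇒ r6c5=2.
Step 34. [r9c3∈{5}] r9c3 has the single candidate 5 ⇒ r9c3=5.
Step 35. [r4c5∈{1}] r4c5's peers cover all but 1. So r4c5=1.
Step 36. [r3c6∈{9}] r3c6 has the single candidate 9, so r3c6=9.
Step 37. [r1c2∈{6}] nothing but 6 survives at r1c2. So r1c2=6.
Step 38. [r1c8∈{9}] r1c8 is down to just 9, so r1c8=9.
Step 39. [r9c7∈{7}] r9c7's peers cover all but 7. So r9c7=7.
Step 40. [r7c1∈{9}] r7c1 is down to just 9. So r7c1=9.

Answer: 5 6 4 1 7 2 8 9 3 / 8 9 2 5 4 3 6 1 7 / 3 7 1 8 6 9 4 2 5 / 2 5 3 6 1 8 9 7 4 / 1 8 7 9 3 4 2 5 6 / 6 4 9 7 2 5 1 3 8 / 9 2 8 4 5 7 3 6 1 / 7 3 6 2 8 1 5 4 9 / 4 1 5 3 9 6 7 8 2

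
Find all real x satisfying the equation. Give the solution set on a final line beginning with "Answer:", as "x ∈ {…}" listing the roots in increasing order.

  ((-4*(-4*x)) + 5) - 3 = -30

Step 1. [((-4*(-4*x)) + 5) - 3 = -30] 3 comes off first (add 3). So sub: (-4*(-4*x)) + 5 = -27.
Step 2. [(-4*(-4*x)) + 5 = -27] 5 comes off first (subtract 5) ⇒ sub: -4*(-4*x) = -32.
Step 3. [-4*(-4*x) = -32] LHS = -4·(…); ÷-4 both sides ⇒ div: -4*x = 8.
Step 4. [-4*x = 8] -4 out front; divide by -4 ⇒ div: x = -2.

Answer: x ∈ {-2}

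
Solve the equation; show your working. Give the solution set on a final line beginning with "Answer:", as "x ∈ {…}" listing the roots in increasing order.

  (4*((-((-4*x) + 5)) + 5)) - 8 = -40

Step 1. [(4*((-((-4*x) + 5)) + 5)) - 8 = -40] add 8: x sits inside (… - 8) ⇒ sub: 4*((-((-4*x) + 5)) + 5) = -32.
Step 2. [4*((-((-4*x) + 5)) + 5) = -32] 4·(inner) — divide through by 4, so div: (-((-4*x) + 5)) + 5 = -8.
Step 3. [(-((-4*x) + 5)) + 5 = -8] subtract 5: x sits inside (… + 5) ⇒ sub: -((-4*x) + 5) = -13.
Step 4. [-((-4*x) + 5) = -13] leading − — multiply by −1. So neg: (-4*x) + 5 = 13.
Step 5. [(-4*x) + 5 = 13] subtract 5: x sits inside (… + 5). So sub: -4*x = 8.
Step 6. [-4*x = 8] -4 out front; divide by -4, so div: x = -2.

Answer: x ∈ {-2}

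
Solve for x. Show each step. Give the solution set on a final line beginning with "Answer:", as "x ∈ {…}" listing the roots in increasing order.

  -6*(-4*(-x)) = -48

Step 1. [-6*(-4*(-x)) = -48] -6·(inner) — divide through by -6, so div: -4*(-x) = 8.
Step 2. [-4*(-x) = 8] -4·(inner) — divide through by -4. So div: -x = -2.
Step 3. [-x = -2] flip signs both sides. So neg: x = 2.

Answer: x ∈ {2}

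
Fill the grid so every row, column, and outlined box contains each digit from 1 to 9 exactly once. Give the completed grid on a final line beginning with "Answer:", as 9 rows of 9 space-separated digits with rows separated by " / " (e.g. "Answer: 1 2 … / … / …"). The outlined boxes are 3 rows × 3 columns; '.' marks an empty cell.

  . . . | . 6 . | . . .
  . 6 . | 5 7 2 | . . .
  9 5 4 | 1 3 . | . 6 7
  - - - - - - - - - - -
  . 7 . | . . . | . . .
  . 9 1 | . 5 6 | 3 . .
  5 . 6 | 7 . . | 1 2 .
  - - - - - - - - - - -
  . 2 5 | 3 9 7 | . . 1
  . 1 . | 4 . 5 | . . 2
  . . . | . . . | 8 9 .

Step 1. [r7c1∈{4,6,8}] r7c1 is the only open cell in row 7 admitting 8 ⇒ r7c1=8.
Step 2. [r1c6∈{4,8,9}] 4 has one home in box 2: r1c6. So r1c6=4.
Step 3. [r9c9∈{3,4,5,6}] r9c9 is the only open cell in row 9 admitting 5, so r9c9=5.
Step 4. [r8c8∈{3,7}] 3 has one home in box 9: r8c8 ⇒ r8c8=3.
Step 5. [r7c8∈{4}] r7c8 has the single candidate 4. So r7c8=4.
Step 6. [r4c9∈{4,6,8,9}] col 9 places 6 nowhere but r4c9. So r4c9=6.
Step 7. [r1c4∈{8,9}] box 2 places 9 nowhere but r1c4. So r1c4=9.
Step 8. [r8c7∈{6,7}] r8c7 is the only open cell in col 7 admitting 7. So r8c7=7.
Step 9. [r9c6∈{1}] r9c6 has the single candidate 1. So r9c6=1.
Step 10. [r4c5∈{1,2,4,8}] row 4 places 1 nowhere but r4c5 ⇒ r4c5=1.
Step 11. [r6c5∈{4,8}] 4 has one home in col 5: r6c5. So r6c5=4.
Step 12. [r9c4∈{2,6}] col 4 places 6 nowhere but r9c4 ⇒ r9c4=6.
Step 13. [r9c2∈{3,4}] across col 2, 4 lands solely at r9c2. So r9c2=4.
Step 14. [r3c6∈{8}] r3c6's peers cover all but 8. So r3c6=8.
Step 15. [r1c8∈{1,5,8}] r1c2 and r1c9 in row 1 both hold exactly {3,8}; those values are spoken for ⇒ r1c8≠8.
Step 16. [r2c9∈{3,4,8,9}] row 2 has a naked triple {1,3,8} across r2c1, r2c3, r2c8. So r2c9≠3.
Step 17. [r1c9∈{3,8}] 3 has one home in col 9: r1c9, so r1c9=3.
Step 18. [r6c2∈{3,8}] 3 has one home in col 2: r6c2, so r6c2=3.
Step 19. [r6c9∈{8,9}] row 6 places 8 nowhere but r6c9, so r6c9=8.
Step 20. [r4c3∈{2,8}] across box 4, 8 lands solely at r4c3 ⇒ r4c3=8.
Step 21. [r4c7∈{4,5,9}] 9 has one home in box 6: r4c7. So r4c7=9.
Step 22. [r1c3∈{2,7}] r1c3 is the only open cell in col 3 admitting 2 ⇒ r1c3=2.
Step 23. [r2c3∈{3}] r2c3 is down to just 3. So r2c3=3.
Step 24. [r1c1∈{1,7}] in row 1, 7 fits only at r1c1. So r1c1=7.
Step 25. [r4c4∈{2}] nothing but 2 survives at r4c4. So r4c4=2.
Step 26. [r1c8∈{1,5}] r1c8 is the only open cell in row 1 admitting 1. So r1c8=1.
Step 27. [r5c9∈{4}] r5c9 has the single candidate 4. So r5c9=4.
Step 28. [r2c8∈{8}] only 8 remains possible at r2c8, so r2c8=8.
Step 29. [r7c7∈{6}] nothing but 6 survives at r7c7. So r7c7=6.
Step 30. [r4c8∈{5}] nothing but 5 survives at r4c8, so r4c8=5.
Step 31. [r1c7∈{5}] r1c7 is down to just 5. So r1c7=5.
Step 32. [r2c7∈{4}] r2c7 has the single candidate 4. So r2c7=4.
Step 33. [r9c3∈{7}] r9c3 is down to just 7. So r9c3=7.
Step 34. [r9c5∈{2}] r9c5's peers cover all but 2 ⇒ r9c5=2.
Step 35. [r8c3∈{9}] nothing but 9 survives at r8c3, so r8c3=9.
Step 36. [r5c4∈{8}] r5c4's peers cover all but 8 ⇒ r5c4=8.
Step 37. [r2c1∈{1}] r2c1 is down to just 1, so r2c1=1.
Step 38. [r8c1∈{6}] r8c1's peers cover all but 6, so r8c1=6.
Step 39. [r1c2∈{8}] nothing but 8 survives at r1c2, so r1c2=8.
Step 40. [r6c6∈{9}] only 9 remains possible at r6c6 ⇒ r6c6=9.
Step 41. [r8c5∈{8}] r8c5 is down to just 8. So r8c5=8.
Step 42. [r5c8∈{7}] nothing but 7 survives at r5c8, so r5c8=7.
Step 43. [r4c6∈{3}] nothing but 3 survives at r4c6 ⇒ r4c6=3.
Step 44. [r3c7∈{2}] r3c7 is down to just 2, so r3c7=2.
Step 45. [r5c1∈{2}] only 2 remains possible at r5c1. So r5c1=2.
Step 46. [r9c1∈{3}] r9c1 is down to just 3, so r9c1=3.
Step 47. [r4c1∈{4}] r4c1's peers cover all but 4, so r4c1=4.
Step 48. [r2c9∈{9}] r2c9 is down to just 9, so r2c9=9.

Answer: 7 8 2 9 6 4 5 1 3 / 1 6 3 5 7 2 4 8 9 / 9 5 4 1 3 8 2 6 7 / 4 7 8 2 1 3 9 5 6 / 2 9 1 8 5 6 3 7 4 / 5 3 6 7 4 9 1 2 8 / 8 2 5 3 9 7 6 4 1 / 6 1 9 4 8 5 7 3 2 / 3 4 7 6 2 1 8 9 5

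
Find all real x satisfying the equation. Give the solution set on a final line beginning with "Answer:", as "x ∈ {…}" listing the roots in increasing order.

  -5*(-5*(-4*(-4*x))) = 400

Step 1. [-5*(-5*(-4*(-4*x))) = 400] -5 out front; divide by -5, so div: -5*(-4*(-4*x)) = -80.
Step 2. [-5*(-4*(-4*x)) = -80] -5 out front; divide by -5 ⇒ div: -4*(-4*x) = 16.
Step 3. [-4*(-4*x) = 16] divide by the outer -4. So div: -4*x = -4.
Step 4. [-4*x = -4] LHS = -4·(…); ÷-4 both sides ⇒ div: x = 1.

Answer: x ∈ {1}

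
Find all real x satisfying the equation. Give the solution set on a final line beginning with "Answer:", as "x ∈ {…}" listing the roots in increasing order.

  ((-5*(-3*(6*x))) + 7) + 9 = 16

Step 1. [((-5*(-3*(6*x))) + 7) + 9 = 16] +9 is outermost — subtract 9 both sides. So sub: (-5*(-3*(6*x))) + 7 = 7.
Step 2. [(-5*(-3*(6*x))) + 7 = 7] 7 comes off first (subtract 7) ⇒ sub: -5*(-3*(6*x)) = 0.
Step 3. [-5*(-3*(6*x)) = 0] divide by the outer -5. So div: -3*(6*x) = 0.
Step 4. [-3*(6*x) = 0] -3 out front; divide by -3, so div: 6*x = 0.
Step 5. [6*x = 0] divide by the outer 6. So div: x = 0.

Answer: x ∈ {0}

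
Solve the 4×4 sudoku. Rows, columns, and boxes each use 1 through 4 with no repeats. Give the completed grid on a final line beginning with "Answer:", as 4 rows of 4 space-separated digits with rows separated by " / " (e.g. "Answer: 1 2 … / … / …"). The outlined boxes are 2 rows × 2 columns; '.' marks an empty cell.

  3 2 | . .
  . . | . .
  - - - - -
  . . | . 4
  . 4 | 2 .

Step 1. [r1c4∈{1}] nothing but 1 survives at r1c4. So r1c4=1.
Step 2. [r3c3∈{1,3}] across col 3, 1 lands solely at r3c3, so r3c3=1.
Step 3. [r2c1∈{1,4}] across col 1, 4 lands solely at r2c1 ⇒ r2c1=4.
Step 4. [r2c3∈{3}] r2c3 is down to just 3. So r2c3=3.
Step 5. [r2c4∈{2}] r2c4 is down to just 2 ⇒ r2c4=2.
Step 6. [r3c1∈{2}] r3c1 has the single candidate 2. So r3c1=2.
Step 7. [r4c4∈{3}] nothing but 3 survives at r4c4, so r4c4=3.
Step 8. [r2c2∈{1}] only 1 remains possible at r2c2. So r2c2=1.
Step 9. [r1c3∈{4}] only 4 remains possible at r1c3 ⇒ r1c3=4.
Step 10. [r4c1∈{1}] r4c1 has the single candidate 1. So r4c1=1.
Step 11. [r3c2∈{3}] r3c2 is down to just 3, so r3c2=3.

Answer: 3 2 4 1 / 4 1 3 2 / 2 3 1 4 / 1 4 2 3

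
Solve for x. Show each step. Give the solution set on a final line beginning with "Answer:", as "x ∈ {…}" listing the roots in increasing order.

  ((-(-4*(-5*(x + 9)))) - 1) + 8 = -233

Step 1. [((-(-4*(-5*(x + 9)))) - 1) + 8 = -233] subtract 8: x sits inside (… + 8), so sub: (-(-4*(-5*(x + 9)))) - 1 = -241.
Step 2. [(-(-4*(-5*(x + 9)))) - 1 = -241] add 1: x sits inside (… - 1), so sub: -(-4*(-5*(x + 9))) = -240.
Step 3. [-(-4*(-5*(x + 9))) = -240] leading − — multiply by −1. So neg: -4*(-5*(x + 9)) = 240.
Step 4. [-4*(-5*(x + 9)) = 240] LHS = -4·(…); ÷-4 both sides ⇒ div: -5*(x + 9) = -60.
Step 5. [-5*(x + 9) = -60] LHS = -5·(…); ÷-5 both sides. So div: x + 9 = 12.
Step 6. [x + 9 = 12] the outer +9 inverts by subtracting 9, so sub: x = 3.

Answer: x ∈ {3}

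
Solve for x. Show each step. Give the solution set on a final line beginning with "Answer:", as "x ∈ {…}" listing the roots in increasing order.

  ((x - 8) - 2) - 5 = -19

Step 1. [((x - 8) - 2) - 5 = -19] add 5: x sits inside (… - 5), so sub: (x - 8) - 2 = -14.
Step 2. [(x - 8) - 2 = -14] the outer -2 inverts by adding 2, so sub: x - 8 = -12.
Step 3. [x - 8 = -12] -8 is outermost — add 8 both sides, so sub: x = -4.

Answer: x ∈ {-4}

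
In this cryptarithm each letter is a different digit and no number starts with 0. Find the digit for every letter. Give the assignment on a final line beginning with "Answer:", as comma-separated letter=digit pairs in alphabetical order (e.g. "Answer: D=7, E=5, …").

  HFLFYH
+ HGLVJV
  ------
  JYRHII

Step 1. [col 1: H + V ≡ I (mod 10)] H=3 is one option consistent with column 1 (H + V ≡ I (mod 10), carry-in 0) — take it. So H=3.
Step 2. [col 1: H + V ≡ I (mod 10)] several values work for I in column 1 (H + V ≡ I (mod 10), carry-in 0); try I=5. So I=5.
Step 3. [col 1: H + V ≡ I (mod 10)] in column 1 we have H+V≡I with carry-in 0; given H=3, I=5 and digits 3,5 already taken and all letters distinct, that pins V to 2 ⇒ V=2.
Step 4. [col 2: Y + J ≡ I (mod 10)] Y=9 is one option consistent with column 2 (Y + J ≡ I (mod 10), carry-in 0) — take it ⇒ Y=9.
Step 5. [col 2: Y + J ≡ I (mod 10)] column 2: given Y=9, I=5, carry-in 0, and digits 2,3,5,9 already taken and all letters distinct, Y+J≡I (mod 10) forces J=6, so J=6.
Step 6. [col 3: F + V ≡ H (mod 10)] column 3 reads F+V+carry(1)=H with V=2, H=3; with digits 2,3,5,6,9 already taken and all letters distinct, the only value for F is 0 ⇒ F=0.
Step 7. [col 4: L + L ≡ R (mod 10)] L=7 is one option consistent with column 4 (L + L ≡ R (mod 10), carry-in 0) — take it. So L=7.
Step 8. [col 4: L + L ≡ R (mod 10)] in column 4 we have L+L≡R with carry-in 0; given L=7 and digits 0,2,3,5,6,7,9 already taken and all letters distinct, that pins R to 4 ⇒ R=4.
Step 9. [col 5: F + G ≡ Y (mod 10)] from column 5 (F=0, Y=9, carry-in 1, digits 0,2,3,4,5,6,7,9 already taken and all letters distinct): G must equal 8. So G=8.

Answer: F=0, G=8, H=3, I=5, J=6, L=7, R=4, V=2, Y=9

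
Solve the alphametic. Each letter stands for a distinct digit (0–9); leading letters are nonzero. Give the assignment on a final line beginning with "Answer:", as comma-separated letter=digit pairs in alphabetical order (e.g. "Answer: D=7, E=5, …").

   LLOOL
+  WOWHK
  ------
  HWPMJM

Step 1. [H] H is the leading digit of a 6-digit sum of two 5-digit numbers; the final carry is exactly 1. So H=1.
Step 2. [col 1: L + K ≡ M (mod 10)] several values work for M in column 1 (L + K ≡ M (mod 10), carry-in 0); try M=7 ⇒ M=7.
Step 3. [col 1: L + K ≡ M (mod 10)] K=8 is one option consistent with column 1 (L + K ≡ M (mod 10), carry-in 0) — take it, so K=8.
Step 4. [col 1: L + K ≡ M (mod 10)] from column 1 (K=8, M=7, carry-in 0, digits 1,7,8 already taken and all letters distinct): L must equal 9. So L=9.
Step 5. [col 2: O + H ≡ J (mod 10)] column 2 (O + H ≡ J (mod 10), carry-in 1) doesn't pin O yet; pick O=3 and continue ⇒ O=3.
Step 6. [col 2: O + H ≡ J (mod 10)] column 2 reads O+H+carry(1)=J with O=3, H=1; with digits 1,3,7,8,9 already taken and all letters distinct, the only value for J is 5, so J=5.
Step 7. [col 3: O + W ≡ M (mod 10)] from column 3 (O=3, M=7, carry-in 0, digits 1,3,5,7,8,9 already taken and all letters distinct): W must equal 4, so W=4.
Step 8. [col 4: L + O ≡ P (mod 10)] in column 4 we have L+O≡P with carry-in 0; given L=9, O=3 and digits 1,3,4,5,7,8,9 already taken and all letters distinct, that pins P to 2. So P=2.

Answer: H=1, J=5, K=8, L=9, M=7, O=3, P=2, W=4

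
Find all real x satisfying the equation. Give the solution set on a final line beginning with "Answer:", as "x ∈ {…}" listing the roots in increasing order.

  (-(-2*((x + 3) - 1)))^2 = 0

Step 1. [(-(-2*((x + 3) - 1)))^2 = 0] √ both sides: 0 ≥ 0 gives two branches ⇒ sqrt: -(-2*((x + 3) - 1)) = 0.
Step 2. [-(-2*((x + 3) - 1)) = 0] leading − — multiply by −1 ⇒ neg: -2*((x + 3) - 1) = 0.
Step 3. [-2*((x + 3) - 1) = 0] leading coefficient -2: divide by -2. So div: (x + 3) - 1 = 0.
Step 4. [(x + 3) - 1 = 0] peel the -1: add 1 from each side, so sub: x + 3 = 1.
Step 5. [x + 3 = 1] subtract 3: x sits inside (… + 3) ⇒ sub: x = -2.

Answer: x ∈ {-2}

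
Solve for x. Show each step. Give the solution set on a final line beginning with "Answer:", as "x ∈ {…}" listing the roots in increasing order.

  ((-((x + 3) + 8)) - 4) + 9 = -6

Step 1. [((-((x + 3) + 8)) - 4) + 9 = -6] the outer +9 inverts by subtracting 9. So sub: (-((x + 3) + 8)) - 4 = -15.
Step 2. [(-((x + 3) + 8)) - 4 = -15] 4 comes off first (add 4). So sub: -((x + 3) + 8) = -11.
Step 3. [-((x + 3) + 8) = -11] leading − — multiply by −1 ⇒ neg: (x + 3) + 8 = 11.
Step 4. [(x + 3) + 8 = 11] 8 comes off first (subtract 8), so sub: x + 3 = 3.
Step 5. [x + 3 = 3] subtract 3: x sits inside (… + 3), so sub: x = 0.

Answer: x ∈ {0}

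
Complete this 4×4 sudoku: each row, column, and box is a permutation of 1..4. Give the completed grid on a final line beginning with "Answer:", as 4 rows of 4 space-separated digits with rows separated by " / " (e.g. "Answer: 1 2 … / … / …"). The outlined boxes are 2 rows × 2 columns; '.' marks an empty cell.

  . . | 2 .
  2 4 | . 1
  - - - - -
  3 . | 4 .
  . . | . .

Step 1. [r3c2∈{1,2}] r3c2 is the only open cell in row 3 admitting 1, so r3c2=1.
Step 2. [r2c3∈{3}] r2c3 is down to just 3, so r2c3=3.
Step 3. [r3c4∈{2}] only 2 remains possible at r3c4, so r3c4=2.
Step 4. [r1c1∈{1}] nothing but 1 survives at r1c1 ⇒ r1c1=1.
Step 5. [r4c1∈{4}] r4c1 has the single candidate 4 ⇒ r4c1=4.
Step 6. [r1c2∈{3}] r1c2 is down to just 3. So r1c2=3.
Step 7. [r4c3∈{1}] only 1 remains possible at r4c3, so r4c3=1.
Step 8. [r4c2∈{2}] nothing but 2 survives at r4c2 ⇒ r4c2=2.
Step 9. [r1c4∈{4}] nothing but 4 survives at r1c4. So r1c4=4.
Step 10. [r4c4∈{3}] only 3 remains possible at r4c4, so r4c4=3.

Answer: 1 3 2 4 / 2 4 3 1 / 3 1 4 2 / 4 2 1 3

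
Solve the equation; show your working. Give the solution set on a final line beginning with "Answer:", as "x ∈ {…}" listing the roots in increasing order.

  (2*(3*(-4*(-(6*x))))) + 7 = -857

Step 1. [(2*(3*(-4*(-(6*x))))) + 7 = -857] +7 is outermost — subtract 7 both sides, so sub: 2*(3*(-4*(-(6*x)))) = -864.
Step 2. [2*(3*(-4*(-(6*x)))) = -864] divide by the outer 2. So div: 3*(-4*(-(6*x))) = -432.
Step 3. [3*(-4*(-(6*x))) = -432] leading coefficient 3: divide by 3, so div: -4*(-(6*x)) = -144.
Step 4. [-4*(-(6*x)) = -144] -4·(inner) — divide through by -4. So div: -(6*x) = 36.
Step 5. [-(6*x) = 36] LHS negated; negate both sides. So neg: 6*x = -36.
Step 6. [6*x = -36] leading coefficient 6: divide by 6. So div: x = -6.

Answer: x ∈ {-6}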